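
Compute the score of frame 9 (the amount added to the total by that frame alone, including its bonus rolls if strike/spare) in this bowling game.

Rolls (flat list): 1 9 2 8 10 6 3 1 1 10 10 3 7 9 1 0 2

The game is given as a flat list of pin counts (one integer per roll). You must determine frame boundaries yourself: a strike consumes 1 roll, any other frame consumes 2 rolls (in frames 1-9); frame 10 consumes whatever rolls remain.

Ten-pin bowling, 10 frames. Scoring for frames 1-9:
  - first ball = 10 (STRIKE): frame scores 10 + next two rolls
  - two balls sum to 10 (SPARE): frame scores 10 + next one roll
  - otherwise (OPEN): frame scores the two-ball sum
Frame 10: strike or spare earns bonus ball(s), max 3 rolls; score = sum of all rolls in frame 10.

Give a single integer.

Answer: 10

Derivation:
Frame 1: SPARE (1+9=10). 10 + next roll (2) = 12. Cumulative: 12
Frame 2: SPARE (2+8=10). 10 + next roll (10) = 20. Cumulative: 32
Frame 3: STRIKE. 10 + next two rolls (6+3) = 19. Cumulative: 51
Frame 4: OPEN (6+3=9). Cumulative: 60
Frame 5: OPEN (1+1=2). Cumulative: 62
Frame 6: STRIKE. 10 + next two rolls (10+3) = 23. Cumulative: 85
Frame 7: STRIKE. 10 + next two rolls (3+7) = 20. Cumulative: 105
Frame 8: SPARE (3+7=10). 10 + next roll (9) = 19. Cumulative: 124
Frame 9: SPARE (9+1=10). 10 + next roll (0) = 10. Cumulative: 134
Frame 10: OPEN. Sum of all frame-10 rolls (0+2) = 2. Cumulative: 136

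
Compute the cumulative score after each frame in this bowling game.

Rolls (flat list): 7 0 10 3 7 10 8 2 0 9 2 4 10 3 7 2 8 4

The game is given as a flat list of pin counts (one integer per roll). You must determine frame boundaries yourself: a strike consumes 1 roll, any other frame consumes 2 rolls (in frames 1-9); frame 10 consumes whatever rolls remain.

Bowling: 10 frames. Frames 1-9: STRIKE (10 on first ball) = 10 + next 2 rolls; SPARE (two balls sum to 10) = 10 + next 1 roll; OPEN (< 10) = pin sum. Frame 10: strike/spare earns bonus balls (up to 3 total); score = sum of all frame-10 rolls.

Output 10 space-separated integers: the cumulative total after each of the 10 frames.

Answer: 7 27 47 67 77 86 92 112 124 138

Derivation:
Frame 1: OPEN (7+0=7). Cumulative: 7
Frame 2: STRIKE. 10 + next two rolls (3+7) = 20. Cumulative: 27
Frame 3: SPARE (3+7=10). 10 + next roll (10) = 20. Cumulative: 47
Frame 4: STRIKE. 10 + next two rolls (8+2) = 20. Cumulative: 67
Frame 5: SPARE (8+2=10). 10 + next roll (0) = 10. Cumulative: 77
Frame 6: OPEN (0+9=9). Cumulative: 86
Frame 7: OPEN (2+4=6). Cumulative: 92
Frame 8: STRIKE. 10 + next two rolls (3+7) = 20. Cumulative: 112
Frame 9: SPARE (3+7=10). 10 + next roll (2) = 12. Cumulative: 124
Frame 10: SPARE. Sum of all frame-10 rolls (2+8+4) = 14. Cumulative: 138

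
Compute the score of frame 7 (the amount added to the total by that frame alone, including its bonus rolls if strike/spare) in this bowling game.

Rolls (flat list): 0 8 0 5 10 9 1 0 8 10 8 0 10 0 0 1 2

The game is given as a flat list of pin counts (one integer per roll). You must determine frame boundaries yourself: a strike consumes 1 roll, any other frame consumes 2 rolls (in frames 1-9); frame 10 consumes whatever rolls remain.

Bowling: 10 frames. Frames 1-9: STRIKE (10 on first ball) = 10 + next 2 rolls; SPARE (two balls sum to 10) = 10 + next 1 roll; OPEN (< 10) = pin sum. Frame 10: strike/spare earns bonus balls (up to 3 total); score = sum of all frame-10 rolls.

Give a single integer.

Frame 1: OPEN (0+8=8). Cumulative: 8
Frame 2: OPEN (0+5=5). Cumulative: 13
Frame 3: STRIKE. 10 + next two rolls (9+1) = 20. Cumulative: 33
Frame 4: SPARE (9+1=10). 10 + next roll (0) = 10. Cumulative: 43
Frame 5: OPEN (0+8=8). Cumulative: 51
Frame 6: STRIKE. 10 + next two rolls (8+0) = 18. Cumulative: 69
Frame 7: OPEN (8+0=8). Cumulative: 77
Frame 8: STRIKE. 10 + next two rolls (0+0) = 10. Cumulative: 87
Frame 9: OPEN (0+0=0). Cumulative: 87

Answer: 8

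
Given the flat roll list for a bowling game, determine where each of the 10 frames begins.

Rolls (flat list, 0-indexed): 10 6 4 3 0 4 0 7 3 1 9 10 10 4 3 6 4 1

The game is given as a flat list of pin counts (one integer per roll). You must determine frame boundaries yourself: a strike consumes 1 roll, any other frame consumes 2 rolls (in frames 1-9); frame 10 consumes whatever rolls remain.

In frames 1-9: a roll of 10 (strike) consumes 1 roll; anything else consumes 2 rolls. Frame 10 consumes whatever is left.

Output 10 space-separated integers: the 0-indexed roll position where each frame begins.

Frame 1 starts at roll index 0: roll=10 (strike), consumes 1 roll
Frame 2 starts at roll index 1: rolls=6,4 (sum=10), consumes 2 rolls
Frame 3 starts at roll index 3: rolls=3,0 (sum=3), consumes 2 rolls
Frame 4 starts at roll index 5: rolls=4,0 (sum=4), consumes 2 rolls
Frame 5 starts at roll index 7: rolls=7,3 (sum=10), consumes 2 rolls
Frame 6 starts at roll index 9: rolls=1,9 (sum=10), consumes 2 rolls
Frame 7 starts at roll index 11: roll=10 (strike), consumes 1 roll
Frame 8 starts at roll index 12: roll=10 (strike), consumes 1 roll
Frame 9 starts at roll index 13: rolls=4,3 (sum=7), consumes 2 rolls
Frame 10 starts at roll index 15: 3 remaining rolls

Answer: 0 1 3 5 7 9 11 12 13 15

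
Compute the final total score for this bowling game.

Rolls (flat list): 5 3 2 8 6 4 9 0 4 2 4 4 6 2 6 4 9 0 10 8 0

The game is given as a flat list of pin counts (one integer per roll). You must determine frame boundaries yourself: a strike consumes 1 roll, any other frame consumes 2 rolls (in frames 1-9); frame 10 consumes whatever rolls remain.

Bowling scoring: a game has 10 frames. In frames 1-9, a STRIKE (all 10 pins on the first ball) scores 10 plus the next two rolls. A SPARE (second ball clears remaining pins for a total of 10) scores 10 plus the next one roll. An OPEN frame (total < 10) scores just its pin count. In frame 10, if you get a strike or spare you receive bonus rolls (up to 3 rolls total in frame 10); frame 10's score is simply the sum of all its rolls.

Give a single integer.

Frame 1: OPEN (5+3=8). Cumulative: 8
Frame 2: SPARE (2+8=10). 10 + next roll (6) = 16. Cumulative: 24
Frame 3: SPARE (6+4=10). 10 + next roll (9) = 19. Cumulative: 43
Frame 4: OPEN (9+0=9). Cumulative: 52
Frame 5: OPEN (4+2=6). Cumulative: 58
Frame 6: OPEN (4+4=8). Cumulative: 66
Frame 7: OPEN (6+2=8). Cumulative: 74
Frame 8: SPARE (6+4=10). 10 + next roll (9) = 19. Cumulative: 93
Frame 9: OPEN (9+0=9). Cumulative: 102
Frame 10: STRIKE. Sum of all frame-10 rolls (10+8+0) = 18. Cumulative: 120

Answer: 120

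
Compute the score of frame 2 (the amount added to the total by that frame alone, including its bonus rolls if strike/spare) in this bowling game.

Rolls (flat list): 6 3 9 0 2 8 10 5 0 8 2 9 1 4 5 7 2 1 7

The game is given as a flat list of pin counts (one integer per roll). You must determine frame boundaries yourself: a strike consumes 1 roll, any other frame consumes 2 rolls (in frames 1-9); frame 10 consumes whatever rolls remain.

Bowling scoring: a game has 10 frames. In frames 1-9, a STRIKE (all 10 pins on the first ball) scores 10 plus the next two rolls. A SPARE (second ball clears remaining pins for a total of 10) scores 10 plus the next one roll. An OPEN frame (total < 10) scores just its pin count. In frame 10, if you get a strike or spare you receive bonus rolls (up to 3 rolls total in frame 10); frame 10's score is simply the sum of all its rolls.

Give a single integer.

Frame 1: OPEN (6+3=9). Cumulative: 9
Frame 2: OPEN (9+0=9). Cumulative: 18
Frame 3: SPARE (2+8=10). 10 + next roll (10) = 20. Cumulative: 38
Frame 4: STRIKE. 10 + next two rolls (5+0) = 15. Cumulative: 53

Answer: 9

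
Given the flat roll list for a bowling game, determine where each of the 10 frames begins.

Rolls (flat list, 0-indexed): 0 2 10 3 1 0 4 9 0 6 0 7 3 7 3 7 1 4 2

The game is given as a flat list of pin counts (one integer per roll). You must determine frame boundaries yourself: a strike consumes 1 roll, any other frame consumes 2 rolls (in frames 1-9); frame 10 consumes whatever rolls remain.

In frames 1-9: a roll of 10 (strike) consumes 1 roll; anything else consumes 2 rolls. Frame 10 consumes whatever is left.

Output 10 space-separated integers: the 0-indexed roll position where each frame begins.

Frame 1 starts at roll index 0: rolls=0,2 (sum=2), consumes 2 rolls
Frame 2 starts at roll index 2: roll=10 (strike), consumes 1 roll
Frame 3 starts at roll index 3: rolls=3,1 (sum=4), consumes 2 rolls
Frame 4 starts at roll index 5: rolls=0,4 (sum=4), consumes 2 rolls
Frame 5 starts at roll index 7: rolls=9,0 (sum=9), consumes 2 rolls
Frame 6 starts at roll index 9: rolls=6,0 (sum=6), consumes 2 rolls
Frame 7 starts at roll index 11: rolls=7,3 (sum=10), consumes 2 rolls
Frame 8 starts at roll index 13: rolls=7,3 (sum=10), consumes 2 rolls
Frame 9 starts at roll index 15: rolls=7,1 (sum=8), consumes 2 rolls
Frame 10 starts at roll index 17: 2 remaining rolls

Answer: 0 2 3 5 7 9 11 13 15 17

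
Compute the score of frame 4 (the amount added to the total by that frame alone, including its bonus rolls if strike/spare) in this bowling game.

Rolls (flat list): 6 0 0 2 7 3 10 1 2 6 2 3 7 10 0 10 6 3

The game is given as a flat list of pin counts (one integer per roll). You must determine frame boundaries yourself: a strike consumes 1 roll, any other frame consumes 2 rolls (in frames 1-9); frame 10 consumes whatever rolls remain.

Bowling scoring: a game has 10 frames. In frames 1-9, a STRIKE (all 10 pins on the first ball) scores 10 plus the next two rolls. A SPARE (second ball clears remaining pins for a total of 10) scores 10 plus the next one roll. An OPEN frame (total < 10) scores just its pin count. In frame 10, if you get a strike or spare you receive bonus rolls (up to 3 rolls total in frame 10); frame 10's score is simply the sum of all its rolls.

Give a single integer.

Frame 1: OPEN (6+0=6). Cumulative: 6
Frame 2: OPEN (0+2=2). Cumulative: 8
Frame 3: SPARE (7+3=10). 10 + next roll (10) = 20. Cumulative: 28
Frame 4: STRIKE. 10 + next two rolls (1+2) = 13. Cumulative: 41
Frame 5: OPEN (1+2=3). Cumulative: 44
Frame 6: OPEN (6+2=8). Cumulative: 52

Answer: 13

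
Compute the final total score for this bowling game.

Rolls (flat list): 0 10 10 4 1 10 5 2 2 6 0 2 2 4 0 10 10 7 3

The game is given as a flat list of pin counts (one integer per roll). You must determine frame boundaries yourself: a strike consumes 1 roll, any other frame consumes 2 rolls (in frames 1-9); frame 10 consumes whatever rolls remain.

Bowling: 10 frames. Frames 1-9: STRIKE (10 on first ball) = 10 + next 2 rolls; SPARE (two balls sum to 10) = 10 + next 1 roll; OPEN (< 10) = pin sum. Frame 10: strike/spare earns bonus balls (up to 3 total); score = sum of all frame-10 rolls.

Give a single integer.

Frame 1: SPARE (0+10=10). 10 + next roll (10) = 20. Cumulative: 20
Frame 2: STRIKE. 10 + next two rolls (4+1) = 15. Cumulative: 35
Frame 3: OPEN (4+1=5). Cumulative: 40
Frame 4: STRIKE. 10 + next two rolls (5+2) = 17. Cumulative: 57
Frame 5: OPEN (5+2=7). Cumulative: 64
Frame 6: OPEN (2+6=8). Cumulative: 72
Frame 7: OPEN (0+2=2). Cumulative: 74
Frame 8: OPEN (2+4=6). Cumulative: 80
Frame 9: SPARE (0+10=10). 10 + next roll (10) = 20. Cumulative: 100
Frame 10: STRIKE. Sum of all frame-10 rolls (10+7+3) = 20. Cumulative: 120

Answer: 120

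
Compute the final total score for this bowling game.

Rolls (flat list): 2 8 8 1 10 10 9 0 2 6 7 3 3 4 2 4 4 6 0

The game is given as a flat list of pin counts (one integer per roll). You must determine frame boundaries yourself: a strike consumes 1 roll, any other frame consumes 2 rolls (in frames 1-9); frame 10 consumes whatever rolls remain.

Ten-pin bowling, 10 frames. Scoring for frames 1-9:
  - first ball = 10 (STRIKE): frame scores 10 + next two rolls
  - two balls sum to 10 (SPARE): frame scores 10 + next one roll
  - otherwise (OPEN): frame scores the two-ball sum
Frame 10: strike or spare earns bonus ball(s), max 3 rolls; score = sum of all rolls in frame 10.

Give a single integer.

Frame 1: SPARE (2+8=10). 10 + next roll (8) = 18. Cumulative: 18
Frame 2: OPEN (8+1=9). Cumulative: 27
Frame 3: STRIKE. 10 + next two rolls (10+9) = 29. Cumulative: 56
Frame 4: STRIKE. 10 + next two rolls (9+0) = 19. Cumulative: 75
Frame 5: OPEN (9+0=9). Cumulative: 84
Frame 6: OPEN (2+6=8). Cumulative: 92
Frame 7: SPARE (7+3=10). 10 + next roll (3) = 13. Cumulative: 105
Frame 8: OPEN (3+4=7). Cumulative: 112
Frame 9: OPEN (2+4=6). Cumulative: 118
Frame 10: SPARE. Sum of all frame-10 rolls (4+6+0) = 10. Cumulative: 128

Answer: 128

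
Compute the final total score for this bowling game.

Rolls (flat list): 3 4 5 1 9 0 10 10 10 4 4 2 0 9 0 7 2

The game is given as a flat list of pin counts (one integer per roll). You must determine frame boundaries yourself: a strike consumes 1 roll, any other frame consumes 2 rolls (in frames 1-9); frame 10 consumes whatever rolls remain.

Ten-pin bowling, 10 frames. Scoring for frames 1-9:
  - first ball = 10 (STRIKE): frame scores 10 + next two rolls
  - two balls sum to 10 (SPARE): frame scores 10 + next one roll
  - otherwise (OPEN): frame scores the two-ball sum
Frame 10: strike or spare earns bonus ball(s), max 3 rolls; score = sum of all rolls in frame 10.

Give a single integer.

Answer: 122

Derivation:
Frame 1: OPEN (3+4=7). Cumulative: 7
Frame 2: OPEN (5+1=6). Cumulative: 13
Frame 3: OPEN (9+0=9). Cumulative: 22
Frame 4: STRIKE. 10 + next two rolls (10+10) = 30. Cumulative: 52
Frame 5: STRIKE. 10 + next two rolls (10+4) = 24. Cumulative: 76
Frame 6: STRIKE. 10 + next two rolls (4+4) = 18. Cumulative: 94
Frame 7: OPEN (4+4=8). Cumulative: 102
Frame 8: OPEN (2+0=2). Cumulative: 104
Frame 9: OPEN (9+0=9). Cumulative: 113
Frame 10: OPEN. Sum of all frame-10 rolls (7+2) = 9. Cumulative: 122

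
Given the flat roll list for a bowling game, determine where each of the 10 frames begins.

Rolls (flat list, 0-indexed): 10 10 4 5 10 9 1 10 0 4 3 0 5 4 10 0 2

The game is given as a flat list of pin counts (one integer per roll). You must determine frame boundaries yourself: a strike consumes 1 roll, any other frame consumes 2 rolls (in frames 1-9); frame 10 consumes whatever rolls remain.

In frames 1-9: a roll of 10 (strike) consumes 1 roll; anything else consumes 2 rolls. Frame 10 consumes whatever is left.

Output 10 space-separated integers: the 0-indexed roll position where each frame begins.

Answer: 0 1 2 4 5 7 8 10 12 14

Derivation:
Frame 1 starts at roll index 0: roll=10 (strike), consumes 1 roll
Frame 2 starts at roll index 1: roll=10 (strike), consumes 1 roll
Frame 3 starts at roll index 2: rolls=4,5 (sum=9), consumes 2 rolls
Frame 4 starts at roll index 4: roll=10 (strike), consumes 1 roll
Frame 5 starts at roll index 5: rolls=9,1 (sum=10), consumes 2 rolls
Frame 6 starts at roll index 7: roll=10 (strike), consumes 1 roll
Frame 7 starts at roll index 8: rolls=0,4 (sum=4), consumes 2 rolls
Frame 8 starts at roll index 10: rolls=3,0 (sum=3), consumes 2 rolls
Frame 9 starts at roll index 12: rolls=5,4 (sum=9), consumes 2 rolls
Frame 10 starts at roll index 14: 3 remaining rolls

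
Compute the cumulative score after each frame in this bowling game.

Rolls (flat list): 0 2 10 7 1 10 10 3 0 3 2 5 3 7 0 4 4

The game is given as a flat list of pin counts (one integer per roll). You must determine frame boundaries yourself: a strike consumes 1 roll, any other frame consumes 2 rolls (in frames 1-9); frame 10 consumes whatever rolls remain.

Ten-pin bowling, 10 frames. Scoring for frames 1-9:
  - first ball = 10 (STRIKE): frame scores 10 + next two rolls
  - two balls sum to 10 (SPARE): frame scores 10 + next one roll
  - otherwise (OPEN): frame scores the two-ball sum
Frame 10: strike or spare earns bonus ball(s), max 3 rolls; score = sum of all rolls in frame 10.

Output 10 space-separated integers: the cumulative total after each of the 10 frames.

Frame 1: OPEN (0+2=2). Cumulative: 2
Frame 2: STRIKE. 10 + next two rolls (7+1) = 18. Cumulative: 20
Frame 3: OPEN (7+1=8). Cumulative: 28
Frame 4: STRIKE. 10 + next two rolls (10+3) = 23. Cumulative: 51
Frame 5: STRIKE. 10 + next two rolls (3+0) = 13. Cumulative: 64
Frame 6: OPEN (3+0=3). Cumulative: 67
Frame 7: OPEN (3+2=5). Cumulative: 72
Frame 8: OPEN (5+3=8). Cumulative: 80
Frame 9: OPEN (7+0=7). Cumulative: 87
Frame 10: OPEN. Sum of all frame-10 rolls (4+4) = 8. Cumulative: 95

Answer: 2 20 28 51 64 67 72 80 87 95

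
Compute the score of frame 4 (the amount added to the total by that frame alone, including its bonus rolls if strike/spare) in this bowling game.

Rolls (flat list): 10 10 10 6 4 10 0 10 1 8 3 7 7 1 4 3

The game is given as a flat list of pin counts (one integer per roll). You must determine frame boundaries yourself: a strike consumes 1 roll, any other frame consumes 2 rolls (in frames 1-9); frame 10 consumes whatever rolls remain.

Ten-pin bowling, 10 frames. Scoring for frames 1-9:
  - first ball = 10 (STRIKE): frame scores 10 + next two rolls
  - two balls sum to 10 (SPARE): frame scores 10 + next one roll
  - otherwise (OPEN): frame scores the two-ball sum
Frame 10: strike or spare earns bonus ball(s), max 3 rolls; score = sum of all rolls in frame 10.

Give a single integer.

Answer: 20

Derivation:
Frame 1: STRIKE. 10 + next two rolls (10+10) = 30. Cumulative: 30
Frame 2: STRIKE. 10 + next two rolls (10+6) = 26. Cumulative: 56
Frame 3: STRIKE. 10 + next two rolls (6+4) = 20. Cumulative: 76
Frame 4: SPARE (6+4=10). 10 + next roll (10) = 20. Cumulative: 96
Frame 5: STRIKE. 10 + next two rolls (0+10) = 20. Cumulative: 116
Frame 6: SPARE (0+10=10). 10 + next roll (1) = 11. Cumulative: 127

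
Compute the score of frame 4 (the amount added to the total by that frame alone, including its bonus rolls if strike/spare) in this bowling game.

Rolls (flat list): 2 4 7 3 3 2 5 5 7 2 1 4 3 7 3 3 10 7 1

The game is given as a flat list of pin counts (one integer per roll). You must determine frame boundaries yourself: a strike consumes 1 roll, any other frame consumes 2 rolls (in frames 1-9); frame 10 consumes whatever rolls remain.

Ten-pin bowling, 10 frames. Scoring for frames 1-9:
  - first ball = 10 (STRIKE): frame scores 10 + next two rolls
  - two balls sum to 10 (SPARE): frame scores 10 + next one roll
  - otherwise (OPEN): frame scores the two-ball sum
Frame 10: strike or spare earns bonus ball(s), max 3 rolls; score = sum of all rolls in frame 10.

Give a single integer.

Frame 1: OPEN (2+4=6). Cumulative: 6
Frame 2: SPARE (7+3=10). 10 + next roll (3) = 13. Cumulative: 19
Frame 3: OPEN (3+2=5). Cumulative: 24
Frame 4: SPARE (5+5=10). 10 + next roll (7) = 17. Cumulative: 41
Frame 5: OPEN (7+2=9). Cumulative: 50
Frame 6: OPEN (1+4=5). Cumulative: 55

Answer: 17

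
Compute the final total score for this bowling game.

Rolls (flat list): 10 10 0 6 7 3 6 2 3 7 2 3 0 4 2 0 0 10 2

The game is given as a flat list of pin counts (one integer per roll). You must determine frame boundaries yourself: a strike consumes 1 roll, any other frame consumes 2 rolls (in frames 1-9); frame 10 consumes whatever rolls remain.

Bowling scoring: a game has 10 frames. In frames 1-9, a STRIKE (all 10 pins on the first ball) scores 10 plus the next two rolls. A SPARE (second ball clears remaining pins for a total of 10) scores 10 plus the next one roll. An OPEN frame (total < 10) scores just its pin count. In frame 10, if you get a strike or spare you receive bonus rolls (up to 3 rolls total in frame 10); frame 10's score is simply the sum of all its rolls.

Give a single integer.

Frame 1: STRIKE. 10 + next two rolls (10+0) = 20. Cumulative: 20
Frame 2: STRIKE. 10 + next two rolls (0+6) = 16. Cumulative: 36
Frame 3: OPEN (0+6=6). Cumulative: 42
Frame 4: SPARE (7+3=10). 10 + next roll (6) = 16. Cumulative: 58
Frame 5: OPEN (6+2=8). Cumulative: 66
Frame 6: SPARE (3+7=10). 10 + next roll (2) = 12. Cumulative: 78
Frame 7: OPEN (2+3=5). Cumulative: 83
Frame 8: OPEN (0+4=4). Cumulative: 87
Frame 9: OPEN (2+0=2). Cumulative: 89
Frame 10: SPARE. Sum of all frame-10 rolls (0+10+2) = 12. Cumulative: 101

Answer: 101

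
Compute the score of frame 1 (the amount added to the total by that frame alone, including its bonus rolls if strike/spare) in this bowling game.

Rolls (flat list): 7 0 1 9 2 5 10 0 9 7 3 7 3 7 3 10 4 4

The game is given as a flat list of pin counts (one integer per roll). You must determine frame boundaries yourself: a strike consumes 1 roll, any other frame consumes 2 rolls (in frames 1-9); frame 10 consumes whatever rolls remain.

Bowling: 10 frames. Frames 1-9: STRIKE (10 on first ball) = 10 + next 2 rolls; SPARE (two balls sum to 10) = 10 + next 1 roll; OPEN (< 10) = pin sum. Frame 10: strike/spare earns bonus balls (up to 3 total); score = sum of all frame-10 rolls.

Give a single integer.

Answer: 7

Derivation:
Frame 1: OPEN (7+0=7). Cumulative: 7
Frame 2: SPARE (1+9=10). 10 + next roll (2) = 12. Cumulative: 19
Frame 3: OPEN (2+5=7). Cumulative: 26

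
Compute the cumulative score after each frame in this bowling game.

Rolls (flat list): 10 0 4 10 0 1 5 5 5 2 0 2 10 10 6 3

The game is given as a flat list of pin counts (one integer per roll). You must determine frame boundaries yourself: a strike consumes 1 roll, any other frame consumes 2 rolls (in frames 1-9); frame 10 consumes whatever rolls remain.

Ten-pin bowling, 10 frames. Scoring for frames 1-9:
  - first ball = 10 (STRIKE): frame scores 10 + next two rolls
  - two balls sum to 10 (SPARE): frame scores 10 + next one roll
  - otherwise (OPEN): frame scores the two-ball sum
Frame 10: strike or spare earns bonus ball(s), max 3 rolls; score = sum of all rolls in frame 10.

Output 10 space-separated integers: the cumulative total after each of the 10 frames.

Frame 1: STRIKE. 10 + next two rolls (0+4) = 14. Cumulative: 14
Frame 2: OPEN (0+4=4). Cumulative: 18
Frame 3: STRIKE. 10 + next two rolls (0+1) = 11. Cumulative: 29
Frame 4: OPEN (0+1=1). Cumulative: 30
Frame 5: SPARE (5+5=10). 10 + next roll (5) = 15. Cumulative: 45
Frame 6: OPEN (5+2=7). Cumulative: 52
Frame 7: OPEN (0+2=2). Cumulative: 54
Frame 8: STRIKE. 10 + next two rolls (10+6) = 26. Cumulative: 80
Frame 9: STRIKE. 10 + next two rolls (6+3) = 19. Cumulative: 99
Frame 10: OPEN. Sum of all frame-10 rolls (6+3) = 9. Cumulative: 108

Answer: 14 18 29 30 45 52 54 80 99 108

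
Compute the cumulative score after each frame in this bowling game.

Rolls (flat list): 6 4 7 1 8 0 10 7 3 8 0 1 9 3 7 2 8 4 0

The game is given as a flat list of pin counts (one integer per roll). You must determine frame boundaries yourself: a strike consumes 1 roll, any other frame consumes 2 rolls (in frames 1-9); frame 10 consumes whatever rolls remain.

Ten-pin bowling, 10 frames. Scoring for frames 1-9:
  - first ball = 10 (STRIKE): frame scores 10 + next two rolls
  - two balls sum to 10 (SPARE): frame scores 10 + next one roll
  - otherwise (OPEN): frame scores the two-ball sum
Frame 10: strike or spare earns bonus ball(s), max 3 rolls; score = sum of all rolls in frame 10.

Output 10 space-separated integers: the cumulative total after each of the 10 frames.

Frame 1: SPARE (6+4=10). 10 + next roll (7) = 17. Cumulative: 17
Frame 2: OPEN (7+1=8). Cumulative: 25
Frame 3: OPEN (8+0=8). Cumulative: 33
Frame 4: STRIKE. 10 + next two rolls (7+3) = 20. Cumulative: 53
Frame 5: SPARE (7+3=10). 10 + next roll (8) = 18. Cumulative: 71
Frame 6: OPEN (8+0=8). Cumulative: 79
Frame 7: SPARE (1+9=10). 10 + next roll (3) = 13. Cumulative: 92
Frame 8: SPARE (3+7=10). 10 + next roll (2) = 12. Cumulative: 104
Frame 9: SPARE (2+8=10). 10 + next roll (4) = 14. Cumulative: 118
Frame 10: OPEN. Sum of all frame-10 rolls (4+0) = 4. Cumulative: 122

Answer: 17 25 33 53 71 79 92 104 118 122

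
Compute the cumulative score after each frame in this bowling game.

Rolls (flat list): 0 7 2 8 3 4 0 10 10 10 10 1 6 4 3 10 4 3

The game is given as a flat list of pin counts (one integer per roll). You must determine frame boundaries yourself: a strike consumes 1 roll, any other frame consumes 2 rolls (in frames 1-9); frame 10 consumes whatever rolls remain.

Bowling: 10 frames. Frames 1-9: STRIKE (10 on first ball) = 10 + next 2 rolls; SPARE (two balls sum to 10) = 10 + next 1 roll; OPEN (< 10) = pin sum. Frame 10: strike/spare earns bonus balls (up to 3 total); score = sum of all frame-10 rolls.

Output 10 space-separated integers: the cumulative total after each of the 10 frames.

Frame 1: OPEN (0+7=7). Cumulative: 7
Frame 2: SPARE (2+8=10). 10 + next roll (3) = 13. Cumulative: 20
Frame 3: OPEN (3+4=7). Cumulative: 27
Frame 4: SPARE (0+10=10). 10 + next roll (10) = 20. Cumulative: 47
Frame 5: STRIKE. 10 + next two rolls (10+10) = 30. Cumulative: 77
Frame 6: STRIKE. 10 + next two rolls (10+1) = 21. Cumulative: 98
Frame 7: STRIKE. 10 + next two rolls (1+6) = 17. Cumulative: 115
Frame 8: OPEN (1+6=7). Cumulative: 122
Frame 9: OPEN (4+3=7). Cumulative: 129
Frame 10: STRIKE. Sum of all frame-10 rolls (10+4+3) = 17. Cumulative: 146

Answer: 7 20 27 47 77 98 115 122 129 146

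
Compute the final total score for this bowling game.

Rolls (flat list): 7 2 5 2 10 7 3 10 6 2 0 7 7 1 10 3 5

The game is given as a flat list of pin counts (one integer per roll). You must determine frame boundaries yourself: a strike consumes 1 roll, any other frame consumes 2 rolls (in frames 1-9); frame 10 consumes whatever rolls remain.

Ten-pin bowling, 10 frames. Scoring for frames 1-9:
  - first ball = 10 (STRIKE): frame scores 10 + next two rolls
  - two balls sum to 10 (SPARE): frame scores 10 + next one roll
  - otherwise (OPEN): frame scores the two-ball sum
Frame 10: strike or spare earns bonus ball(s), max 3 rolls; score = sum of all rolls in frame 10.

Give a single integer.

Answer: 123

Derivation:
Frame 1: OPEN (7+2=9). Cumulative: 9
Frame 2: OPEN (5+2=7). Cumulative: 16
Frame 3: STRIKE. 10 + next two rolls (7+3) = 20. Cumulative: 36
Frame 4: SPARE (7+3=10). 10 + next roll (10) = 20. Cumulative: 56
Frame 5: STRIKE. 10 + next two rolls (6+2) = 18. Cumulative: 74
Frame 6: OPEN (6+2=8). Cumulative: 82
Frame 7: OPEN (0+7=7). Cumulative: 89
Frame 8: OPEN (7+1=8). Cumulative: 97
Frame 9: STRIKE. 10 + next two rolls (3+5) = 18. Cumulative: 115
Frame 10: OPEN. Sum of all frame-10 rolls (3+5) = 8. Cumulative: 123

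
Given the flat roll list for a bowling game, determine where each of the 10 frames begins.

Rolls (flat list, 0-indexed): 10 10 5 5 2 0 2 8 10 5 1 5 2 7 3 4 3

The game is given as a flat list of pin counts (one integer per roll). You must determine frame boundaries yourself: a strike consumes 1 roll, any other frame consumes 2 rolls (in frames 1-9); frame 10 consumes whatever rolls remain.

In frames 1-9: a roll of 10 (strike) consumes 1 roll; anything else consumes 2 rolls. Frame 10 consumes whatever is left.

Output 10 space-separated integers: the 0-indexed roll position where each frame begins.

Frame 1 starts at roll index 0: roll=10 (strike), consumes 1 roll
Frame 2 starts at roll index 1: roll=10 (strike), consumes 1 roll
Frame 3 starts at roll index 2: rolls=5,5 (sum=10), consumes 2 rolls
Frame 4 starts at roll index 4: rolls=2,0 (sum=2), consumes 2 rolls
Frame 5 starts at roll index 6: rolls=2,8 (sum=10), consumes 2 rolls
Frame 6 starts at roll index 8: roll=10 (strike), consumes 1 roll
Frame 7 starts at roll index 9: rolls=5,1 (sum=6), consumes 2 rolls
Frame 8 starts at roll index 11: rolls=5,2 (sum=7), consumes 2 rolls
Frame 9 starts at roll index 13: rolls=7,3 (sum=10), consumes 2 rolls
Frame 10 starts at roll index 15: 2 remaining rolls

Answer: 0 1 2 4 6 8 9 11 13 15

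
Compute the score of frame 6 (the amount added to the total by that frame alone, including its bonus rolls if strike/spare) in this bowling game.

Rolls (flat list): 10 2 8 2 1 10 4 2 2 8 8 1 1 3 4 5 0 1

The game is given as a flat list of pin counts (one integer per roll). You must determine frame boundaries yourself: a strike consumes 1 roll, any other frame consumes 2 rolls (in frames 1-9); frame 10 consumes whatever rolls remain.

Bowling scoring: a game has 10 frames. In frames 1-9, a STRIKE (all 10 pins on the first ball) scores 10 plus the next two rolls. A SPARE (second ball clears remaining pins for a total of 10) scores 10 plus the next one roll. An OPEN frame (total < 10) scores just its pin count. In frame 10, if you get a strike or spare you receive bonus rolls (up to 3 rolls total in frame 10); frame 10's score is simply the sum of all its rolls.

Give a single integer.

Answer: 18

Derivation:
Frame 1: STRIKE. 10 + next two rolls (2+8) = 20. Cumulative: 20
Frame 2: SPARE (2+8=10). 10 + next roll (2) = 12. Cumulative: 32
Frame 3: OPEN (2+1=3). Cumulative: 35
Frame 4: STRIKE. 10 + next two rolls (4+2) = 16. Cumulative: 51
Frame 5: OPEN (4+2=6). Cumulative: 57
Frame 6: SPARE (2+8=10). 10 + next roll (8) = 18. Cumulative: 75
Frame 7: OPEN (8+1=9). Cumulative: 84
Frame 8: OPEN (1+3=4). Cumulative: 88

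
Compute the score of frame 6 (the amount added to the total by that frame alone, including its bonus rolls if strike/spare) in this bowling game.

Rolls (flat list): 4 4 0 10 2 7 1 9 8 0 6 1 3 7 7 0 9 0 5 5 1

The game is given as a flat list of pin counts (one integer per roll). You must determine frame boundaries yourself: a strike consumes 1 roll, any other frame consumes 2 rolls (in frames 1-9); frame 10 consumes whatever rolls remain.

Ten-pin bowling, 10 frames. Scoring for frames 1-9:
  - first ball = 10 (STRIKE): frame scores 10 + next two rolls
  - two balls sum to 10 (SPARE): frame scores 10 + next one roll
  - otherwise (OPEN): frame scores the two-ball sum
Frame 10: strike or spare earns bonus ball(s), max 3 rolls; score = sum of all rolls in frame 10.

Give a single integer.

Answer: 7

Derivation:
Frame 1: OPEN (4+4=8). Cumulative: 8
Frame 2: SPARE (0+10=10). 10 + next roll (2) = 12. Cumulative: 20
Frame 3: OPEN (2+7=9). Cumulative: 29
Frame 4: SPARE (1+9=10). 10 + next roll (8) = 18. Cumulative: 47
Frame 5: OPEN (8+0=8). Cumulative: 55
Frame 6: OPEN (6+1=7). Cumulative: 62
Frame 7: SPARE (3+7=10). 10 + next roll (7) = 17. Cumulative: 79
Frame 8: OPEN (7+0=7). Cumulative: 86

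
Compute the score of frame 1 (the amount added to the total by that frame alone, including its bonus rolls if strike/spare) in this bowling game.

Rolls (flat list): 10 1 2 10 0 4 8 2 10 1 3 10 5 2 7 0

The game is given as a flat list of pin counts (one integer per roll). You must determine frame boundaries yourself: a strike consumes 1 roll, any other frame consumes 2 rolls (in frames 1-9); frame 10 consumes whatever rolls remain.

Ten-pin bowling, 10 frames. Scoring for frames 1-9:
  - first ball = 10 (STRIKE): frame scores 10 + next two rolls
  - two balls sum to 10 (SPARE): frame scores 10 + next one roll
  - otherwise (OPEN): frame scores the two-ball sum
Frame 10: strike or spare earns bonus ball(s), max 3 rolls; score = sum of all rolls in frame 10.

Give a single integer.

Answer: 13

Derivation:
Frame 1: STRIKE. 10 + next two rolls (1+2) = 13. Cumulative: 13
Frame 2: OPEN (1+2=3). Cumulative: 16
Frame 3: STRIKE. 10 + next two rolls (0+4) = 14. Cumulative: 30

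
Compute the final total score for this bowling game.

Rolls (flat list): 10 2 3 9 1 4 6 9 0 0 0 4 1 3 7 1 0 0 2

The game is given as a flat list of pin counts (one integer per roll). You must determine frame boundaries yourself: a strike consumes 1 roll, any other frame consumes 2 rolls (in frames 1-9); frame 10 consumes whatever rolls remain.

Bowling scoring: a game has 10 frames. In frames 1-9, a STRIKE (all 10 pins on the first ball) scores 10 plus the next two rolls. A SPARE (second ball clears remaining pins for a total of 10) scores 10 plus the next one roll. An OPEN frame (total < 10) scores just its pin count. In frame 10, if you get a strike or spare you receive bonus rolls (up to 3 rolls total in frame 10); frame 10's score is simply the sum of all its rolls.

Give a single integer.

Frame 1: STRIKE. 10 + next two rolls (2+3) = 15. Cumulative: 15
Frame 2: OPEN (2+3=5). Cumulative: 20
Frame 3: SPARE (9+1=10). 10 + next roll (4) = 14. Cumulative: 34
Frame 4: SPARE (4+6=10). 10 + next roll (9) = 19. Cumulative: 53
Frame 5: OPEN (9+0=9). Cumulative: 62
Frame 6: OPEN (0+0=0). Cumulative: 62
Frame 7: OPEN (4+1=5). Cumulative: 67
Frame 8: SPARE (3+7=10). 10 + next roll (1) = 11. Cumulative: 78
Frame 9: OPEN (1+0=1). Cumulative: 79
Frame 10: OPEN. Sum of all frame-10 rolls (0+2) = 2. Cumulative: 81

Answer: 81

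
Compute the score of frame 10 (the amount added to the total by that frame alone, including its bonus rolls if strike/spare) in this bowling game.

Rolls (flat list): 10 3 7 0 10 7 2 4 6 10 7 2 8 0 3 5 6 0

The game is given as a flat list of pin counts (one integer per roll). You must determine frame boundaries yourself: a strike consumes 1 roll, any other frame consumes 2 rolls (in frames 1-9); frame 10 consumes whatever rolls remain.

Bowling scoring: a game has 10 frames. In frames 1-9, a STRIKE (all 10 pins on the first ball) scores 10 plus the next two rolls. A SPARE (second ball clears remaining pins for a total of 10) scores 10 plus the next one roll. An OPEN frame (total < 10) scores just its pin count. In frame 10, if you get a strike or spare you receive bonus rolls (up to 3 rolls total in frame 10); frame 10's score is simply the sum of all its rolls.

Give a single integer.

Frame 1: STRIKE. 10 + next two rolls (3+7) = 20. Cumulative: 20
Frame 2: SPARE (3+7=10). 10 + next roll (0) = 10. Cumulative: 30
Frame 3: SPARE (0+10=10). 10 + next roll (7) = 17. Cumulative: 47
Frame 4: OPEN (7+2=9). Cumulative: 56
Frame 5: SPARE (4+6=10). 10 + next roll (10) = 20. Cumulative: 76
Frame 6: STRIKE. 10 + next two rolls (7+2) = 19. Cumulative: 95
Frame 7: OPEN (7+2=9). Cumulative: 104
Frame 8: OPEN (8+0=8). Cumulative: 112
Frame 9: OPEN (3+5=8). Cumulative: 120
Frame 10: OPEN. Sum of all frame-10 rolls (6+0) = 6. Cumulative: 126

Answer: 6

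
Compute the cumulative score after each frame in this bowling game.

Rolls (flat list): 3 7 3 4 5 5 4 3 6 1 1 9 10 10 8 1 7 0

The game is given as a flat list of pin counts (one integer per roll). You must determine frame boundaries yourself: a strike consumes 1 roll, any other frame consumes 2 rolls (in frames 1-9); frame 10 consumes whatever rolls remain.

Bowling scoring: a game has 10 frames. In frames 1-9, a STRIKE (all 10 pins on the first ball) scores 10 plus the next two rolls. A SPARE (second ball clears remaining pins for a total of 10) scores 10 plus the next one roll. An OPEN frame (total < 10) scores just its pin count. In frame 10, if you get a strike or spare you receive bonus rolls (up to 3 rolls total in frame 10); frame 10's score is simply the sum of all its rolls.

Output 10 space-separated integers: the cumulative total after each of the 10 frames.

Frame 1: SPARE (3+7=10). 10 + next roll (3) = 13. Cumulative: 13
Frame 2: OPEN (3+4=7). Cumulative: 20
Frame 3: SPARE (5+5=10). 10 + next roll (4) = 14. Cumulative: 34
Frame 4: OPEN (4+3=7). Cumulative: 41
Frame 5: OPEN (6+1=7). Cumulative: 48
Frame 6: SPARE (1+9=10). 10 + next roll (10) = 20. Cumulative: 68
Frame 7: STRIKE. 10 + next two rolls (10+8) = 28. Cumulative: 96
Frame 8: STRIKE. 10 + next two rolls (8+1) = 19. Cumulative: 115
Frame 9: OPEN (8+1=9). Cumulative: 124
Frame 10: OPEN. Sum of all frame-10 rolls (7+0) = 7. Cumulative: 131

Answer: 13 20 34 41 48 68 96 115 124 131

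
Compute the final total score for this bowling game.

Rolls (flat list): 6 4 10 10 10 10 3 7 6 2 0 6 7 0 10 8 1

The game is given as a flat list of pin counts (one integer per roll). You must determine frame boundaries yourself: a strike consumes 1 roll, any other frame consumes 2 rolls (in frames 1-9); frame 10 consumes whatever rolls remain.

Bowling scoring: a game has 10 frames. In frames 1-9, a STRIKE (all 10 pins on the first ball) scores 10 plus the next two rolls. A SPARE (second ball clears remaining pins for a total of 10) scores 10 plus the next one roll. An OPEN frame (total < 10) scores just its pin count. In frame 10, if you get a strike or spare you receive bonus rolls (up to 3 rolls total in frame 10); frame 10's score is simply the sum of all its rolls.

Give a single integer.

Frame 1: SPARE (6+4=10). 10 + next roll (10) = 20. Cumulative: 20
Frame 2: STRIKE. 10 + next two rolls (10+10) = 30. Cumulative: 50
Frame 3: STRIKE. 10 + next two rolls (10+10) = 30. Cumulative: 80
Frame 4: STRIKE. 10 + next two rolls (10+3) = 23. Cumulative: 103
Frame 5: STRIKE. 10 + next two rolls (3+7) = 20. Cumulative: 123
Frame 6: SPARE (3+7=10). 10 + next roll (6) = 16. Cumulative: 139
Frame 7: OPEN (6+2=8). Cumulative: 147
Frame 8: OPEN (0+6=6). Cumulative: 153
Frame 9: OPEN (7+0=7). Cumulative: 160
Frame 10: STRIKE. Sum of all frame-10 rolls (10+8+1) = 19. Cumulative: 179

Answer: 179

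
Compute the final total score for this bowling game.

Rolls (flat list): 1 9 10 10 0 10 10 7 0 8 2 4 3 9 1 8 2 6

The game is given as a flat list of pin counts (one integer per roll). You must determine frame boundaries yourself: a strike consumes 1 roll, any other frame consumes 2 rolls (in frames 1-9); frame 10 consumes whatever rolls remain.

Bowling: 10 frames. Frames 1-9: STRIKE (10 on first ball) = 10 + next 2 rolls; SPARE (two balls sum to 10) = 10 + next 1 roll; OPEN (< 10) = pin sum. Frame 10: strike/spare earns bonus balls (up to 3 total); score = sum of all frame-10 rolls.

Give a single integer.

Answer: 159

Derivation:
Frame 1: SPARE (1+9=10). 10 + next roll (10) = 20. Cumulative: 20
Frame 2: STRIKE. 10 + next two rolls (10+0) = 20. Cumulative: 40
Frame 3: STRIKE. 10 + next two rolls (0+10) = 20. Cumulative: 60
Frame 4: SPARE (0+10=10). 10 + next roll (10) = 20. Cumulative: 80
Frame 5: STRIKE. 10 + next two rolls (7+0) = 17. Cumulative: 97
Frame 6: OPEN (7+0=7). Cumulative: 104
Frame 7: SPARE (8+2=10). 10 + next roll (4) = 14. Cumulative: 118
Frame 8: OPEN (4+3=7). Cumulative: 125
Frame 9: SPARE (9+1=10). 10 + next roll (8) = 18. Cumulative: 143
Frame 10: SPARE. Sum of all frame-10 rolls (8+2+6) = 16. Cumulative: 159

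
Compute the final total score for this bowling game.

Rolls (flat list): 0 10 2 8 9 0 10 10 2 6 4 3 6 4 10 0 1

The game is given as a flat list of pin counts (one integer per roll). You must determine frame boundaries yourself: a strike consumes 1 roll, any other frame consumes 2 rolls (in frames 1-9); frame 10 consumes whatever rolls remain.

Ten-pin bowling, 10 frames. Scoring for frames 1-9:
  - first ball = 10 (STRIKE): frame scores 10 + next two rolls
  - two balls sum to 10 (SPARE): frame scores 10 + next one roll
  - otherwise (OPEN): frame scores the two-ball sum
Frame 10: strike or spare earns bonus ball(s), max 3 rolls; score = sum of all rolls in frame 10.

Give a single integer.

Frame 1: SPARE (0+10=10). 10 + next roll (2) = 12. Cumulative: 12
Frame 2: SPARE (2+8=10). 10 + next roll (9) = 19. Cumulative: 31
Frame 3: OPEN (9+0=9). Cumulative: 40
Frame 4: STRIKE. 10 + next two rolls (10+2) = 22. Cumulative: 62
Frame 5: STRIKE. 10 + next two rolls (2+6) = 18. Cumulative: 80
Frame 6: OPEN (2+6=8). Cumulative: 88
Frame 7: OPEN (4+3=7). Cumulative: 95
Frame 8: SPARE (6+4=10). 10 + next roll (10) = 20. Cumulative: 115
Frame 9: STRIKE. 10 + next two rolls (0+1) = 11. Cumulative: 126
Frame 10: OPEN. Sum of all frame-10 rolls (0+1) = 1. Cumulative: 127

Answer: 127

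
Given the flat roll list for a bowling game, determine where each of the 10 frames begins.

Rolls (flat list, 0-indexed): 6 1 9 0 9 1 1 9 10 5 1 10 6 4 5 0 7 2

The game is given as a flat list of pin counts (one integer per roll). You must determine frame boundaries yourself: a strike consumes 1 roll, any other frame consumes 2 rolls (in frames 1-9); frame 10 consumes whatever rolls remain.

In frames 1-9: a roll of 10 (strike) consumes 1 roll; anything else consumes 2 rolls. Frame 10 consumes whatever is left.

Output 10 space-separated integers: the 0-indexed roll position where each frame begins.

Answer: 0 2 4 6 8 9 11 12 14 16

Derivation:
Frame 1 starts at roll index 0: rolls=6,1 (sum=7), consumes 2 rolls
Frame 2 starts at roll index 2: rolls=9,0 (sum=9), consumes 2 rolls
Frame 3 starts at roll index 4: rolls=9,1 (sum=10), consumes 2 rolls
Frame 4 starts at roll index 6: rolls=1,9 (sum=10), consumes 2 rolls
Frame 5 starts at roll index 8: roll=10 (strike), consumes 1 roll
Frame 6 starts at roll index 9: rolls=5,1 (sum=6), consumes 2 rolls
Frame 7 starts at roll index 11: roll=10 (strike), consumes 1 roll
Frame 8 starts at roll index 12: rolls=6,4 (sum=10), consumes 2 rolls
Frame 9 starts at roll index 14: rolls=5,0 (sum=5), consumes 2 rolls
Frame 10 starts at roll index 16: 2 remaining rolls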